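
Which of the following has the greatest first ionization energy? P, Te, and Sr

P is in period 3, group 15; Sr is in period 5, group 2; Te is in period 5, group 16.
Across a period the outer electron is held more tightly (higher IE₁); down a group it sits in a higher shell, more shielded, and comes off more easily.
These span different periods and groups, so the two trends combine.
Te > Sr: Te lies to the right of Sr in period 5, so the across-period effect alone puts Te higher.
P > Te: period and group pull opposite ways; the down-group shift dominates (1012 vs 869 kJ/mol).
Tabulated first ionization energy (kJ/mol): P 1012, Sr 550, Te 869.
The greatest first ionization energy among these belongs to P.

P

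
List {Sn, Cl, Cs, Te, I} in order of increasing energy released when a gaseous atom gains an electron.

Cl is in period 3, group 17; Sn is in period 5, group 14; Te is in period 5, group 16; I is in period 5, group 17; Cs is in period 6, group 1.
Electron affinity generally becomes more exothermic across a period toward the halogens and less exothermic down a group.
Here both period and group differ, so the two effects have to be weighed against each other.
Sn > Cs: both effects reinforce here, so Sn is clearly the higher of the two.
Te > Sn: both are in period 5; the period trend gives Te the larger value.
I > Te: I lies to the right of Te in period 5, so the across-period effect alone puts I higher.
Cl > I: Cl sits above I in group 17, so the down-group effect alone puts Cl higher.
Tabulated electron affinity (kJ/mol): Cl 349, Sn 107, Te 190, I 295, Cs 46.
So from lowest to highest: Cs < Sn < Te < I < Cl.

Cs < Sn < Te < I < Cl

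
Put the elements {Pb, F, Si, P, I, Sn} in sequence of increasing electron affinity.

Pb, P, Sn, Si, I, F

Adding an electron releases more energy for atoms nearer the top right (short of the noble gases).
Neither a single period nor a single group — weigh both effects.
P > Pb: relative to Pb, both the across-period and down-group shifts push P's electron affinity up.
Sn > P: this pair runs against the simple trend — see the exception note.
Si > Sn: they share group 14; the group trend gives Si the larger value.
I > Si: the two effects oppose for this pair; the across-period effect wins (295 vs 134 kJ/mol).
F > I: F sits above I in group 17, so the down-group effect alone puts F higher.
Note the exception: Sn has a higher electron affinity than P, contrary to the simple trend — adding an electron to P's half-filled np³ subshell costs electron-pairing energy.
Note the exception: Si has a higher electron affinity than P, contrary to the simple trend — adding an electron to P's half-filled 3p³ is unfavourable, so Si (3p²) has the more exothermic EA.
For reference (kJ/mol): F 328, Si 134, P 72, Sn 107, I 295, Pb 35.
So from lowest to highest: Pb < P < Sn < Si < I < F.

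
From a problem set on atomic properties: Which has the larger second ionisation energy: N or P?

N

The second ionization energy removes an electron from the +1 ion. For each element: N⁺ still has 4 valence electrons; P⁺ still has 4 valence electrons.
All are still removing valence electrons, so compare the +1 ions as you would atoms: IE_2 generally rises across a period (higher Z_eff) and falls down a group (larger shell), subject to the usual subshell exceptions.
Valence configurations: N⁺ [He]2s²2p², P⁺ [Ne]3s²3p².
Approximate IE_2 values (kJ/mol): N 2856, P 1907.
Overall IE_2 order: P < N.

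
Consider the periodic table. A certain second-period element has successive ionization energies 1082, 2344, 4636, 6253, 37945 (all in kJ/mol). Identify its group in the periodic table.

Group 14

Look for the largest jump between consecutive ionization energies: IE5/IE4 ≈ 6.1, far larger than any earlier ratio.
That jump marks the point where a core electron is being removed. So the atom has 4 valence electrons.
A main-group element with 4 valence electrons is in group 14.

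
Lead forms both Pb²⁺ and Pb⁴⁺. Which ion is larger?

Pb²⁺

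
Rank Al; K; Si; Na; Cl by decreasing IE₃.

The third ionization energy removes an electron from the +2 ion. For each element: Al²⁺ still has 1 valence electron; K²⁺ is already 1 electron into the core; Si²⁺ still has 2 valence electrons; Na²⁺ is already 1 electron into the core; Cl²⁺ still has 5 valence electrons.
Pulling an electron out of a noble-gas core costs far more than removing a remaining valence electron, so K and Na sit at the high end of IE_3.
Valence configurations: Al²⁺ [Ne]3s¹, Si²⁺ [Ne]3s², Cl²⁺ [Ne]3s²3p³.
Approximate IE_3 values (kJ/mol): Al 2745, K 4420, Si 3232, Na 6910, Cl 3822.
Putting it together, IE_3: Al < Si < Cl < K < Na.

Na, K, Cl, Si, Al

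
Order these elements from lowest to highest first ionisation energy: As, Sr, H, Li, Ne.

Li < Sr < As < H < Ne

H is in period 1, group 1; Li is in period 2, group 1; Ne is in period 2, group 18; As is in period 4, group 15; Sr is in period 5, group 2.
Removing the outermost electron gets harder across a period and easier down a group.
Here both period and group differ, so the two effects have to be weighed against each other.
Sr > Li: period and group pull opposite ways; the across-period shift dominates (550 vs 520 kJ/mol).
As > Sr: relative to Sr, both the across-period and down-group shifts push As's first ionization energy up.
H > As: the two effects oppose for this pair; the down-group effect wins (1312 vs 947 kJ/mol).
Ne > H: period and group pull opposite ways; the across-period shift dominates (2081 vs 1312 kJ/mol).
Tabulated first ionization energy (kJ/mol): H 1312, Li 520, Ne 2081, As 947, Sr 550.
So from lowest to highest: Li < Sr < As < H < Ne.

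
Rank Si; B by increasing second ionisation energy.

Consider each +1 ion: Si⁺ still has 3 valence electrons; B⁺ still has 2 valence electrons.
All are still removing valence electrons, so compare the +1 ions as you would atoms: IE_2 generally rises across a period (higher Z_eff) and falls down a group (larger shell), subject to the usual subshell exceptions.
Valence configurations: Si⁺ [Ne]3s²3p¹, B⁺ [He]2s².
Approximate IE_2 values (kJ/mol): Si 1577, B 2427.
So the second ionization energies run Si < B.

Si < B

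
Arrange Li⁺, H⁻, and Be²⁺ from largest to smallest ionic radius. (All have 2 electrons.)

H⁻ > Li⁺ > Be²⁺

All of these have 2 electrons, so size is governed by nuclear charge alone: the more protons, the stronger the pull on the same electron cloud, and the smaller the ion.
Nuclear charges: Be²⁺ (Z=4), Li⁺ (Z=3), H⁻ (Z=1).
Largest to smallest: H⁻ > Li⁺ > Be²⁺.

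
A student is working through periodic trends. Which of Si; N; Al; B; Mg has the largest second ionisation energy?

N

IE_2 is the cost of taking one more electron from the +1 cation: Si⁺ still has 3 valence electrons; N⁺ still has 4 valence electrons; Al⁺ still has 2 valence electrons; B⁺ still has 2 valence electrons; Mg⁺ still has 1 valence electron.
All are still removing valence electrons, so compare the +1 ions as you would atoms: IE_2 generally rises across a period (higher Z_eff) and falls down a group (larger shell), subject to the usual subshell exceptions.
Valence configurations: Si⁺ [Ne]3s²3p¹, N⁺ [He]2s²2p², Al⁺ [Ne]3s², B⁺ [He]2s², Mg⁺ [Ne]3s¹.
Si⁺ loses a lone 3p electron whereas Al⁺ must break into a filled 3s² pair, so IE_2(Al) > IE_2(Si) even though Si has the higher nuclear charge.
Tabulated IE_2 (kJ/mol): Si 1577, N 2856, Al 1817, B 2427, Mg 1451.
Overall IE_2 order: Mg < Si < Al < B < N.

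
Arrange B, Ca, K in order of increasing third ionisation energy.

Consider each +2 ion: B²⁺ still has 1 valence electron; Ca²⁺ is the bare [Ar] core; K²⁺ is already 1 electron into the core.
Breaking into a closed-shell core is much more expensive than removing a leftover valence electron — K and Ca have the largest IE_3 here.
The numbers (kJ/mol): B 3660, Ca 4912, K 4420.
So the third ionization energies run B < K < Ca.

B, K, Ca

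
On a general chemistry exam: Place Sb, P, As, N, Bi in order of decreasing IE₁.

N, P, As, Sb, Bi

N is in period 2, group 15; P is in period 3, group 15; As is in period 4, group 15; Sb is in period 5, group 15; Bi is in period 6, group 15.
Removing the outermost electron gets harder across a period and easier down a group.
All are in group 15, so first ionization energy increases up the group.
So from highest to lowest: N > P > As > Sb > Bi.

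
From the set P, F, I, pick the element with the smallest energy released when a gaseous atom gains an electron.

F is in period 2, group 17; P is in period 3, group 15; I is in period 5, group 17.
Adding an electron releases more energy for atoms nearer the top right (short of the noble gases).
Here both period and group differ, so the two effects have to be weighed against each other.
I > P: the two effects oppose for this pair; the across-period effect wins (295 vs 72 kJ/mol).
F > I: they share group 17; the group trend gives F the larger value.
Approximate values (kJ/mol): F 328, P 72, I 295.
The smallest energy released when a gaseous atom gains an electron among these belongs to P.

P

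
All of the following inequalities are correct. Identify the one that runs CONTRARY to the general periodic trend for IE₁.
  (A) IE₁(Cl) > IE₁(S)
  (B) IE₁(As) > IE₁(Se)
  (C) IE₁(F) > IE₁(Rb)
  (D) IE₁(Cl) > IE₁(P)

(B)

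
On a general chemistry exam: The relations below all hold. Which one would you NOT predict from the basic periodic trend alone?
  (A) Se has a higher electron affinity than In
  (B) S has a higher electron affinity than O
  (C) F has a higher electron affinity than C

The general trend: electron affinity increases across a period and decreases down a group.
(A) Se (period 4, group 16) vs In (period 5, group 13): the stated order agrees with the simple trend.
(B) S (period 3, group 16) vs O (period 2, group 16): the stated order contradicts the simple trend.
(C) F (period 2, group 17) vs C (period 2, group 14): the stated order agrees with the simple trend.
The exception is (B): the compact 2p subshell of O repels the added electron more than S's larger 3p does.

(B)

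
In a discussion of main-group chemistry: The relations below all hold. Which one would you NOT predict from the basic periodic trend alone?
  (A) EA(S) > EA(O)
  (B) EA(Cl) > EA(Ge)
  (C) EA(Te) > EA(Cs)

(A)

The general trend: electron affinity increases across a period and decreases down a group.
(A) S (period 3, group 16) vs O (period 2, group 16): the stated order contradicts the simple trend.
(B) Cl (period 3, group 17) vs Ge (period 4, group 14): the stated order agrees with the simple trend.
(C) Te (period 5, group 16) vs Cs (period 6, group 1): the stated order agrees with the simple trend.
The exception is (A): the compact 2p subshell of O repels the added electron more than S's larger 3p does.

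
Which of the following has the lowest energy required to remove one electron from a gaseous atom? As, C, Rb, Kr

Rb

C is in period 2, group 14; As is in period 4, group 15; Kr is in period 4, group 18; Rb is in period 5, group 1.
IE₁ increases left→right with effective nuclear charge and decreases top→bottom as the valence shell moves farther out.
Neither a single period nor a single group — weigh both effects.
As > Rb: both effects reinforce here, so As is clearly the higher of the two.
C > As: the two effects oppose for this pair; the down-group effect wins (1086 vs 947 kJ/mol).
Kr > C: period and group pull opposite ways; the across-period shift dominates (1351 vs 1086 kJ/mol).
Tabulated first ionization energy (kJ/mol): C 1086, As 947, Kr 1351, Rb 403.
The lowest energy required to remove one electron from a gaseous atom among these belongs to Rb.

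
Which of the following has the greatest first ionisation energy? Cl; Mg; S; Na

Na is in period 3, group 1; Mg is in period 3, group 2; S is in period 3, group 16; Cl is in period 3, group 17.
First ionization energy rises across a period (greater Z_eff holds electrons more tightly) and falls down a group (valence electrons are farther from the nucleus).
All lie in period 3, so first ionization energy increases left to right.
The greatest first ionisation energy among these belongs to Cl.

Cl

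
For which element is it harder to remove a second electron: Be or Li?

Li

Consider each +1 ion: Be⁺ still has 1 valence electron; Li⁺ is the bare [He] core.
Breaking into a closed-shell core is much more expensive than removing a leftover valence electron — Li has the largest IE_2 here.
Approximate IE_2 values (kJ/mol): Be 1757, Li 7298.
So the second ionization energies run Be < Li.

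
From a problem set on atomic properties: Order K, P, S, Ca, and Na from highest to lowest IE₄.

The fourth ionization energy removes an electron from the +3 ion. For each element: K³⁺ is already 2 electrons into the core; P³⁺ still has 2 valence electrons; S³⁺ still has 3 valence electrons; Ca³⁺ is already 1 electron into the core; Na³⁺ is already 2 electrons into the core.
Pulling an electron out of a noble-gas core costs far more than removing a remaining valence electron, so K, Ca and Na sit at the high end of IE_4.
Valence configurations: P³⁺ [Ne]3s², S³⁺ [Ne]3s²3p¹.
S³⁺ loses a lone 3p electron whereas P³⁺ must break into a filled 3s² pair, so IE_4(P) > IE_4(S) even though S has the higher nuclear charge.
Tabulated IE_4 (kJ/mol): K 5877, P 4964, S 4556, Ca 6491, Na 9543.
So the fourth ionization energies run S < P < K < Ca < Na.

Na > Ca > K > P > S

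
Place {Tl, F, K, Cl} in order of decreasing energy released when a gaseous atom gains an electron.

F is in period 2, group 17; Cl is in period 3, group 17; K is in period 4, group 1; Tl is in period 6, group 13.
EA tends to increase across a period and decrease down a group, though the pattern is less regular than for IE or radius.
Here both period and group differ, so the two effects have to be weighed against each other.
K > Tl: period and group pull opposite ways; the down-group shift dominates (48 vs 19 kJ/mol).
F > K: relative to K, both the across-period and down-group shifts push F's electron affinity up.
Cl > F: this pair runs against the simple trend — see the exception note.
Note the exception: Cl has a higher electron affinity than F, contrary to the simple trend — F's small 2p subshell makes the incoming electron feel strong e⁻–e⁻ repulsion, so Cl actually releases more energy on gaining an electron.
For reference (kJ/mol): F 328, Cl 349, K 48, Tl 19.
So from highest to lowest: Cl > F > K > Tl.

Cl, F, K, Tl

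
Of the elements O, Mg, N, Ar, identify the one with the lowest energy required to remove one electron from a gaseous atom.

Mg

N is in period 2, group 15; O is in period 2, group 16; Mg is in period 3, group 2; Ar is in period 3, group 18.
Across a period the outer electron is held more tightly (higher IE₁); down a group it sits in a higher shell, more shielded, and comes off more easily.
Neither a single period nor a single group — weigh both effects.
O > Mg: relative to Mg, both the across-period and down-group shifts push O's first ionization energy up.
N > O: this pair runs against the simple trend — see the exception note.
Ar > N: the two effects oppose for this pair; the across-period effect wins (1521 vs 1402 kJ/mol).
Note the exception: N has a higher first ionization energy than O, contrary to the simple trend — pairing an electron in O's 2p⁴ costs repulsion energy, so O ionizes more easily than half-filled N (2p³).
Approximate values (kJ/mol): N 1402, O 1314, Mg 738, Ar 1521.
The lowest energy required to remove one electron from a gaseous atom among these belongs to Mg.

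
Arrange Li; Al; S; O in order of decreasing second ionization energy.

Li, O, S, Al

After 1 electron has been removed, what remains? Li⁺ is the bare [He] core; Al⁺ still has 2 valence electrons; S⁺ still has 5 valence electrons; O⁺ still has 5 valence electrons.
Pulling an electron out of a noble-gas core costs far more than removing a remaining valence electron, so Li sits at the high end of IE_2.
Valence configurations: Al⁺ [Ne]3s², S⁺ [Ne]3s²3p³, O⁺ [He]2s²2p³.
Approximate IE_2 values (kJ/mol): Li 7298, Al 1817, S 2252, O 3388.
Putting it together, IE_2: Al < S < O < Li.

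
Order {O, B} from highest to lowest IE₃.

Consider each +2 ion: O²⁺ still has 4 valence electrons; B²⁺ still has 1 valence electron.
All are still removing valence electrons, so compare the +2 ions as you would atoms: IE_3 generally rises across a period (higher Z_eff) and falls down a group (larger shell), subject to the usual subshell exceptions.
Valence configurations: O²⁺ [He]2s²2p², B²⁺ [He]2s¹.
Approximate IE_3 values (kJ/mol): O 5300, B 3660.
So the third ionization energies run B < O.

O > B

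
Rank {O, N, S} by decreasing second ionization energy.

After 1 electron has been removed, what remains? O⁺ still has 5 valence electrons; N⁺ still has 4 valence electrons; S⁺ still has 5 valence electrons.
All are still removing valence electrons, so compare the +1 ions as you would atoms: IE_2 generally rises across a period (higher Z_eff) and falls down a group (larger shell), subject to the usual subshell exceptions.
Valence configurations: O⁺ [He]2s²2p³, N⁺ [He]2s²2p², S⁺ [Ne]3s²3p³.
The numbers (kJ/mol): O 3388, N 2856, S 2252.
Overall IE_2 order: S < N < O.

O, N, S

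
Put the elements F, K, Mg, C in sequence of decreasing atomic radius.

K > Mg > C > F

C is in period 2, group 14; F is in period 2, group 17; Mg is in period 3, group 2; K is in period 4, group 1.
Across a period the added protons contract the valence shell; down a group each new principal shell makes the atom larger.
These span different periods and groups, so the two trends combine.
C > F: both are in period 2; the period trend gives C the larger value.
Mg > C: both effects reinforce here, so Mg is clearly the larger of the two.
K > Mg: relative to Mg, both the across-period and down-group shifts push K's atomic radius up.
Approximate values (pm): C 75, F 64, Mg 139, K 196.
So from largest to smallest: K > Mg > C > F.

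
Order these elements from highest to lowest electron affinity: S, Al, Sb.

S, Sb, Al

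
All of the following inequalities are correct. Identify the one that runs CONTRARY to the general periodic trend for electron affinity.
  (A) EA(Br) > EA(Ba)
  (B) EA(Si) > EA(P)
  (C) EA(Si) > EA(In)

The general trend: electron affinity increases across a period and decreases down a group.
(A) Br (period 4, group 17) vs Ba (period 6, group 2): the stated order agrees with the simple trend.
(B) Si (period 3, group 14) vs P (period 3, group 15): the stated order contradicts the simple trend.
(C) Si (period 3, group 14) vs In (period 5, group 13): the stated order agrees with the simple trend.
The exception is (B): adding an electron to P's half-filled 3p³ is unfavourable, so Si (3p²) has the more exothermic EA.

(B)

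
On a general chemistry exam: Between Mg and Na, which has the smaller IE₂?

Consider each +1 ion: Mg⁺ still has 1 valence electron; Na⁺ is the bare [Ne] core.
Pulling an electron out of a noble-gas core costs far more than removing a remaining valence electron, so Na sits at the high end of IE_2.
The numbers (kJ/mol): Mg 1451, Na 4562.
Overall IE_2 order: Mg < Na.

Mg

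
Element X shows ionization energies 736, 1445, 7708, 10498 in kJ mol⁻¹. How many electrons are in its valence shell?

2

Look for the largest jump between consecutive ionization energies: IE3/IE2 ≈ 5.3, far larger than any earlier ratio.
That jump marks the point where a core electron is being removed. So the atom has 2 valence electrons.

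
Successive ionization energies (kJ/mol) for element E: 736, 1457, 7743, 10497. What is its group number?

Look for the largest jump between consecutive ionization energies: IE3/IE2 ≈ 5.3, far larger than any earlier ratio.
That jump marks the point where a core electron is being removed. So the atom has 2 valence electrons.
A main-group element with 2 valence electrons is in group 2.

Group 2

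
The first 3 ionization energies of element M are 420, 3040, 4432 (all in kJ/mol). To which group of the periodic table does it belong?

Group 1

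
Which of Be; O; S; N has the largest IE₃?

IE_3 is the cost of taking one more electron from the +2 cation: Be²⁺ is the bare [He] core; O²⁺ still has 4 valence electrons; S²⁺ still has 4 valence electrons; N²⁺ still has 3 valence electrons.
Breaking into a closed-shell core is much more expensive than removing a leftover valence electron — Be has the largest IE_3 here.
Valence configurations: O²⁺ [He]2s²2p², S²⁺ [Ne]3s²3p², N²⁺ [He]2s²2p¹.
Tabulated IE_3 (kJ/mol): Be 14849, O 5300, S 3357, N 4578.
So the third ionization energies run S < N < O < Be.

Be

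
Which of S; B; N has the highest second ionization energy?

N

IE_2 is the cost of taking one more electron from the +1 cation: S⁺ still has 5 valence electrons; B⁺ still has 2 valence electrons; N⁺ still has 4 valence electrons.
All are still removing valence electrons, so compare the +1 ions as you would atoms: IE_2 generally rises across a period (higher Z_eff) and falls down a group (larger shell), subject to the usual subshell exceptions.
Valence configurations: S⁺ [Ne]3s²3p³, B⁺ [He]2s², N⁺ [He]2s²2p².
Tabulated IE_2 (kJ/mol): S 2252, B 2427, N 2856.
Overall IE_2 order: S < B < N.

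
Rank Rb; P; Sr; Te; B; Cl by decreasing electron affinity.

B is in period 2, group 13; P is in period 3, group 15; Cl is in period 3, group 17; Rb is in period 5, group 1; Sr is in period 5, group 2; Te is in period 5, group 16.
Atoms with high Z_eff and room in the valence shell (especially the halogens) have the most exothermic electron affinities.
Neither a single period nor a single group — weigh both effects.
B > Sr: relative to Sr, both the across-period and down-group shifts push B's electron affinity up.
Rb > B: this pair runs against the simple trend — see the exception note.
P > Rb: relative to Rb, both the across-period and down-group shifts push P's electron affinity up.
Te > P: period and group pull opposite ways; the across-period shift dominates (190 vs 72 kJ/mol).
Cl > Te: both effects reinforce here, so Cl is clearly the higher of the two.
Note the exception: Rb has a higher electron affinity than B, contrary to the simple trend — B's ns²np¹ configuration gives only a small electron affinity — the sparsely filled np subshell binds an added electron weakly.
Note the exception: Rb has a higher electron affinity than Sr, contrary to the simple trend — adding an electron to Sr (ns²) has to open a new, higher-energy np subshell, which is unfavourable.
Tabulated electron affinity (kJ/mol): B 27, P 72, Cl 349, Rb 47, Sr 5, Te 190.
So from highest to lowest: Cl > Te > P > Rb > B > Sr.

Cl > Te > P > Rb > B > Sr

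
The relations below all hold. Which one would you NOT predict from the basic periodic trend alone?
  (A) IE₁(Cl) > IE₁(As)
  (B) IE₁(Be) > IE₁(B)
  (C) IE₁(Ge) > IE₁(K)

(B)

The general trend: IE₁ increases across a period and decreases down a group.
(A) Cl (period 3, group 17) vs As (period 4, group 15): the stated order agrees with the simple trend.
(B) Be (period 2, group 2) vs B (period 2, group 13): the stated order contradicts the simple trend.
(C) Ge (period 4, group 14) vs K (period 4, group 1): the stated order agrees with the simple trend.
The exception is (B): removing B's lone 2p electron is easier than breaking Be's filled 2s².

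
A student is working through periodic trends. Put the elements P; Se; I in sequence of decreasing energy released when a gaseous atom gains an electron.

Adding an electron releases more energy for atoms nearer the top right (short of the noble gases).
A diagonal step moves right (one effect) and down (the opposite effect) at once.
Se > P: period and group pull opposite ways; the across-period shift dominates (195 vs 72 kJ/mol).
I > Se: period and group pull opposite ways; the across-period shift dominates (295 vs 195 kJ/mol).
Tabulated electron affinity (kJ/mol): P 72, Se 195, I 295.
So from highest to lowest: I > Se > P.

I, Se, P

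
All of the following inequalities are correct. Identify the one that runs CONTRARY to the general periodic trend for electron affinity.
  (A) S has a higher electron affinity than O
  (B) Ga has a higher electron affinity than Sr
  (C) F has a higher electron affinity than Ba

(A)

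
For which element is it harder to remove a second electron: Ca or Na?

Consider each +1 ion: Ca⁺ still has 1 valence electron; Na⁺ is the bare [Ne] core.
Core electrons are held far more tightly than valence electrons, so Na tops the IE_2 order.
Tabulated IE_2 (kJ/mol): Ca 1145, Na 4562.
Overall IE_2 order: Ca < Na.

Na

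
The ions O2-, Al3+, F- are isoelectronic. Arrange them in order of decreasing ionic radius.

O2- > F- > Al3+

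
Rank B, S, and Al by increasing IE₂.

IE_2 is the cost of taking one more electron from the +1 cation: B⁺ still has 2 valence electrons; S⁺ still has 5 valence electrons; Al⁺ still has 2 valence electrons.
All are still removing valence electrons, so compare the +1 ions as you would atoms: IE_2 generally rises across a period (higher Z_eff) and falls down a group (larger shell), subject to the usual subshell exceptions.
Valence configurations: B⁺ [He]2s², S⁺ [Ne]3s²3p³, Al⁺ [Ne]3s².
Tabulated IE_2 (kJ/mol): B 2427, S 2252, Al 1817.
So the second ionization energies run Al < S < B.

Al < S < B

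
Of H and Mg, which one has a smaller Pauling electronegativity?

H is in period 1, group 1; Mg is in period 3, group 2.
Smaller atoms with higher effective nuclear charge are more electronegative.
These span different periods and groups, so the two trends combine.
H > Mg: the two effects oppose for this pair; the down-group effect wins (2.20 vs 1.31).
Tabulated electronegativity (Pauling): H 2.20, Mg 1.31.
So Mg has the smaller Pauling electronegativity (Mg < H).

Mg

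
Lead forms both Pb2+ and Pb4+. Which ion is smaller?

Pb4+

Both ions have Z = 82 protons, but Pb4+ has lost more electrons, so its remaining electrons feel a larger effective nuclear charge per electron and are pulled in more tightly.
Higher positive charge → smaller ion, so Pb2+ > Pb4+.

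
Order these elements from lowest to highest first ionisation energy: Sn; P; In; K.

K, In, Sn, P

Across a period the outer electron is held more tightly (higher IE₁); down a group it sits in a higher shell, more shielded, and comes off more easily.
Neither a single period nor a single group — weigh both effects.
In > K: the two effects oppose for this pair; the across-period effect wins (558 vs 419 kJ/mol).
Sn > In: Sn lies to the right of In in period 5, so the across-period effect alone puts Sn higher.
P > Sn: both effects reinforce here, so P is clearly the higher of the two.
Tabulated first ionization energy (kJ/mol): P 1012, K 419, In 558, Sn 709.
So from lowest to highest: K < In < Sn < P.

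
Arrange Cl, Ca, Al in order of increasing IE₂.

IE_2 is the cost of taking one more electron from the +1 cation: Cl⁺ still has 6 valence electrons; Ca⁺ still has 1 valence electron; Al⁺ still has 2 valence electrons.
All are still removing valence electrons, so compare the +1 ions as you would atoms: IE_2 generally rises across a period (higher Z_eff) and falls down a group (larger shell), subject to the usual subshell exceptions.
Valence configurations: Cl⁺ [Ne]3s²3p⁴, Ca⁺ [Ar]4s¹, Al⁺ [Ne]3s².
Tabulated IE_2 (kJ/mol): Cl 2298, Ca 1145, Al 1817.
Overall IE_2 order: Ca < Al < Cl.

Ca < Al < Cl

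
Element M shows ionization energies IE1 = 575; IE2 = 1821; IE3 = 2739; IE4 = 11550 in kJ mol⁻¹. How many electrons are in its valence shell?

3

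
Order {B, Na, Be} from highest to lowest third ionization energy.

Be, Na, B

Consider each +2 ion: B²⁺ still has 1 valence electron; Na²⁺ is already 1 electron into the core; Be²⁺ is the bare [He] core.
Core electrons are held far more tightly than valence electrons, so Na and Be top the IE_3 order.
Approximate IE_3 values (kJ/mol): B 3660, Na 6910, Be 14849.
Hence IE_3: B < Na < Be.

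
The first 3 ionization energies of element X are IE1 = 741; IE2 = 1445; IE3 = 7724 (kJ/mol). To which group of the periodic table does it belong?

Look for the largest jump between consecutive ionization energies: IE3/IE2 ≈ 5.3, far larger than any earlier ratio.
That jump marks the point where a core electron is being removed. So the atom has 2 valence electrons.
A main-group element with 2 valence electrons is in group 2.

Group 2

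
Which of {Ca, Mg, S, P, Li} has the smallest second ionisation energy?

Ca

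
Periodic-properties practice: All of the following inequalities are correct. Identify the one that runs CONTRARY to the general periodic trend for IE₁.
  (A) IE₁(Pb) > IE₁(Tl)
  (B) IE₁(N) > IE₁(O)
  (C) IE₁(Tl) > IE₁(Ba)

The general trend: IE₁ increases across a period and decreases down a group.
(A) Pb (period 6, group 14) vs Tl (period 6, group 13): the stated order agrees with the simple trend.
(B) N (period 2, group 15) vs O (period 2, group 16): the stated order contradicts the simple trend.
(C) Tl (period 6, group 13) vs Ba (period 6, group 2): the stated order agrees with the simple trend.
The exception is (B): pairing an electron in O's 2p⁴ costs repulsion energy, so O ionizes more easily than half-filled N (2p³).

(B)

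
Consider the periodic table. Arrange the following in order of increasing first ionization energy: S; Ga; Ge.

Ga, Ge, S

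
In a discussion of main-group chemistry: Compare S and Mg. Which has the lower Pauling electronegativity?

Mg

Mg is in period 3, group 2; S is in period 3, group 16.
Atoms toward the upper right of the periodic table pull bonding electrons most strongly.
All lie in period 3, so electronegativity increases left to right.
So Mg has the lower Pauling electronegativity (Mg < S).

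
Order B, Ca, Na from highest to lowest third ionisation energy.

Na, Ca, B

Consider each +2 ion: B²⁺ still has 1 valence electron; Ca²⁺ is the bare [Ar] core; Na²⁺ is already 1 electron into the core.
Breaking into a closed-shell core is much more expensive than removing a leftover valence electron — Ca and Na have the largest IE_3 here.
Tabulated IE_3 (kJ/mol): B 3660, Ca 4912, Na 6910.
Putting it together, IE_3: B < Ca < Na.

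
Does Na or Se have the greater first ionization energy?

Na is in period 3, group 1; Se is in period 4, group 16.
Across a period the outer electron is held more tightly (higher IE₁); down a group it sits in a higher shell, more shielded, and comes off more easily.
These span different periods and groups, so the two trends combine.
Se > Na: period and group pull opposite ways; the across-period shift dominates (941 vs 496 kJ/mol).
Approximate values (kJ/mol): Na 496, Se 941.
So Se has the greater first ionization energy (Se > Na).

Se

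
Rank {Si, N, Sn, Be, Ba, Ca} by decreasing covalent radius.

Ba > Ca > Sn > Si > Be > N

Be is in period 2, group 2; N is in period 2, group 15; Si is in period 3, group 14; Ca is in period 4, group 2; Sn is in period 5, group 14; Ba is in period 6, group 2.
Moving right in a period, electrons are added to the same shell under a stronger nuclear pull, so atoms get smaller; moving down, a new shell is opened and atoms get larger.
These span different periods and groups, so the two trends combine.
Be > N: both are in period 2; the period trend gives Be the larger value.
Si > Be: period and group pull opposite ways; the down-group shift dominates (116 vs 102 pm).
Sn > Si: Sn sits below Si in group 14, so the down-group effect alone puts Sn larger.
Ca > Sn: period and group pull opposite ways; the across-period shift dominates (171 vs 140 pm).
Ba > Ca: they share group 2; the group trend gives Ba the larger value.
Approximate values (pm): Be 102, N 71, Si 116, Ca 171, Sn 140, Ba 196.
So from largest to smallest: Ba > Ca > Sn > Si > Be > N.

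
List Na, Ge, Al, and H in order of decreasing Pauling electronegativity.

Atoms toward the upper right of the periodic table pull bonding electrons most strongly.
Neither a single period nor a single group — weigh both effects.
Al > Na: Al lies to the right of Na in period 3, so the across-period effect alone puts Al higher.
Ge > Al: the two effects oppose for this pair; the across-period effect wins (2.01 vs 1.61).
H > Ge: period and group pull opposite ways; the down-group shift dominates (2.20 vs 2.01).
Tabulated electronegativity (Pauling): H 2.20, Na 0.93, Al 1.61, Ge 2.01.
So from highest to lowest: H > Ge > Al > Na.

H > Ge > Al > Na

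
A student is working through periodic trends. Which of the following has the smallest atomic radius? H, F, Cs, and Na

H is in period 1, group 1; F is in period 2, group 17; Na is in period 3, group 1; Cs is in period 6, group 1.
Atomic radius shrinks across a period as nuclear charge pulls the same shell inward, and grows down a group as new shells are added.
Here both period and group differ, so the two effects have to be weighed against each other.
F > H: the two effects oppose for this pair; the down-group effect wins (64 vs 32 pm).
Na > F: both effects reinforce here, so Na is clearly the larger of the two.
Cs > Na: they share group 1; the group trend gives Cs the larger value.
Tabulated atomic radius (pm): H 32, F 64, Na 155, Cs 232.
The smallest atomic radius among these belongs to H.

H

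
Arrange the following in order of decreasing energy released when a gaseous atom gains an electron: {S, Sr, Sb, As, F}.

EA tends to increase across a period and decrease down a group, though the pattern is less regular than for IE or radius.
Here both period and group differ, so the two effects have to be weighed against each other.
As > Sr: both effects reinforce here, so As is clearly the higher of the two.
Sb > As: this pair runs against the simple trend — see the exception note.
S > Sb: relative to Sb, both the across-period and down-group shifts push S's electron affinity up.
F > S: relative to S, both the across-period and down-group shifts push F's electron affinity up.
Note the exception: Sb has a higher electron affinity than As, contrary to the simple trend — both are half-filled np³, but the pairing/repulsion penalty for the added electron shrinks as the p orbitals become larger and more diffuse down the group, and for Sb that outweighs the weaker nuclear attraction.
For reference (kJ/mol): F 328, S 200, As 78, Sr 5, Sb 103.
So from highest to lowest: F > S > Sb > As > Sr.

F > S > Sb > As > Sr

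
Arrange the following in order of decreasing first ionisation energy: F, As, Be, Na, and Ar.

F > Ar > As > Be > Na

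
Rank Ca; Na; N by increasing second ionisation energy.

Ca, N, Na

The second ionization energy removes an electron from the +1 ion. For each element: Ca⁺ still has 1 valence electron; Na⁺ is the bare [Ne] core; N⁺ still has 4 valence electrons.
Breaking into a closed-shell core is much more expensive than removing a leftover valence electron — Na has the largest IE_2 here.
Valence configurations: Ca⁺ [Ar]4s¹, N⁺ [He]2s²2p².
Approximate IE_2 values (kJ/mol): Ca 1145, Na 4562, N 2856.
Overall IE_2 order: Ca < N < Na.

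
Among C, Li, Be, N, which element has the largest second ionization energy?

After 1 electron has been removed, what remains? C⁺ still has 3 valence electrons; Li⁺ is the bare [He] core; Be⁺ still has 1 valence electron; N⁺ still has 4 valence electrons.
Pulling an electron out of a noble-gas core costs far more than removing a remaining valence electron, so Li sits at the high end of IE_2.
Valence configurations: C⁺ [He]2s²2p¹, Be⁺ [He]2s¹, N⁺ [He]2s²2p².
Tabulated IE_2 (kJ/mol): C 2353, Li 7298, Be 1757, N 2856.
Overall IE_2 order: Be < C < N < Li.

Li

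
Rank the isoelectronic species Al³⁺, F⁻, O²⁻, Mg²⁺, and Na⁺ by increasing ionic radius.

All of these have 10 electrons, so size is governed by nuclear charge alone: the more protons, the stronger the pull on the same electron cloud, and the smaller the ion.
Nuclear charges: Al³⁺ (Z=13), Mg²⁺ (Z=12), Na⁺ (Z=11), F⁻ (Z=9), O²⁻ (Z=8).
Smallest to largest: Al³⁺ < Mg²⁺ < Na⁺ < F⁻ < O²⁻.

Al³⁺ < Mg²⁺ < Na⁺ < F⁻ < O²⁻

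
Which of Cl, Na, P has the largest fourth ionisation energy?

Consider each +3 ion: Cl³⁺ still has 4 valence electrons; Na³⁺ is already 2 electrons into the core; P³⁺ still has 2 valence electrons.
Pulling an electron out of a noble-gas core costs far more than removing a remaining valence electron, so Na sits at the high end of IE_4.
Valence configurations: Cl³⁺ [Ne]3s²3p², P³⁺ [Ne]3s².
Tabulated IE_4 (kJ/mol): Cl 5159, Na 9543, P 4964.
Overall IE_4 order: P < Cl < Na.

Na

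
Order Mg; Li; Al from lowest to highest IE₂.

IE_2 is the cost of taking one more electron from the +1 cation: Mg⁺ still has 1 valence electron; Li⁺ is the bare [He] core; Al⁺ still has 2 valence electrons.
Breaking into a closed-shell core is much more expensive than removing a leftover valence electron — Li has the largest IE_2 here.
Valence configurations: Mg⁺ [Ne]3s¹, Al⁺ [Ne]3s².
Tabulated IE_2 (kJ/mol): Mg 1451, Li 7298, Al 1817.
So the second ionization energies run Mg < Al < Li.

Mg < Al < Li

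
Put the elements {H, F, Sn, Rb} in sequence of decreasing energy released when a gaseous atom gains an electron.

F > Sn > H > Rb

EA tends to increase across a period and decrease down a group, though the pattern is less regular than for IE or radius.
Here both period and group differ, so the two effects have to be weighed against each other.
H > Rb: they share group 1; the group trend gives H the larger value.
Sn > H: period and group pull opposite ways; the across-period shift dominates (107 vs 73 kJ/mol).
F > Sn: both effects reinforce here, so F is clearly the higher of the two.
Approximate values (kJ/mol): H 73, F 328, Rb 47, Sn 107.
So from highest to lowest: F > Sn > H > Rb.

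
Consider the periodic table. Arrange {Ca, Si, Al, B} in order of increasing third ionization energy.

Al, Si, B, Ca

After 2 electrons have been removed, what remains? Ca²⁺ is the bare [Ar] core; Si²⁺ still has 2 valence electrons; Al²⁺ still has 1 valence electron; B²⁺ still has 1 valence electron.
Breaking into a closed-shell core is much more expensive than removing a leftover valence electron — Ca has the largest IE_3 here.
Valence configurations: Si²⁺ [Ne]3s², Al²⁺ [Ne]3s¹, B²⁺ [He]2s¹.
Tabulated IE_3 (kJ/mol): Ca 4912, Si 3232, Al 2745, B 3660.
Hence IE_3: Al < Si < B < Ca.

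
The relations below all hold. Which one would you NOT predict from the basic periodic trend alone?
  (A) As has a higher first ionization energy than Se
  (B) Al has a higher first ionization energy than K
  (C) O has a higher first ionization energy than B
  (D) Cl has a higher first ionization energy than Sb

(A)

The general trend: first ionization energy increases across a period and decreases down a group.
(A) As (period 4, group 15) vs Se (period 4, group 16): the stated order contradicts the simple trend.
(B) Al (period 3, group 13) vs K (period 4, group 1): the stated order agrees with the simple trend.
(C) O (period 2, group 16) vs B (period 2, group 13): the stated order agrees with the simple trend.
(D) Cl (period 3, group 17) vs Sb (period 5, group 15): the stated order agrees with the simple trend.
The exception is (A): Se (4p⁴) ionizes more easily than half-filled As (4p³).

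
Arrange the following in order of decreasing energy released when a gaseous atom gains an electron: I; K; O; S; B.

I, S, O, K, B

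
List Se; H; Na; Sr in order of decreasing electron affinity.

Se > H > Na > Sr

EA tends to increase across a period and decrease down a group, though the pattern is less regular than for IE or radius.
These span different periods and groups, so the two trends combine.
Na > Sr: period and group pull opposite ways; the down-group shift dominates (53 vs 5 kJ/mol).
H > Na: they share group 1; the group trend gives H the larger value.
Se > H: the two effects oppose for this pair; the across-period effect wins (195 vs 73 kJ/mol).
Approximate values (kJ/mol): H 73, Na 53, Se 195, Sr 5.
So from highest to lowest: Se > H > Na > Sr.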